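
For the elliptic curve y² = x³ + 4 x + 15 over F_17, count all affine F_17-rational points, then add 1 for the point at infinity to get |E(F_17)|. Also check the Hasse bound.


Affine points = {(0, 7), (0, 10), (6, 0), (8, 7), (8, 10), (9, 7), (9, 10), (10, 1), (10, 16), (11, 8), (11, 9), (15, 4), (15, 13)}; affine count = 13; |E(F_17)| = 14.

Discriminant check: Δ ∝ 4a³ + 27b² = 4·4³ + 27·15² = 4·64 + 27·225 ≡ 7 (mod 17). Nonzero ⇒ E is nonsingular.
For each x ∈ F_17, compute rhs = x³ + 4·x + 15 mod 17, then count y ∈ F_17 with y² ≡ rhs.
  x = 0: rhs = 15, matching y values: 7, 10 (2 points).
  x = 1: rhs = 3, matching y values: none (0 points).
  x = 2: rhs = 14, matching y values: none (0 points).
  x = 3: rhs = 3, matching y values: none (0 points).
  x = 4: rhs = 10, matching y values: none (0 points).
  x = 5: rhs = 7, matching y values: none (0 points).
  x = 6: rhs = 0, matching y values: 0 (1 points).
  x = 7: rhs = 12, matching y values: none (0 points).
  x = 8: rhs = 15, matching y values: 7, 10 (2 points).
  x = 9: rhs = 15, matching y values: 7, 10 (2 points).
  x = 10: rhs = 1, matching y values: 1, 16 (2 points).
  x = 11: rhs = 13, matching y values: 8, 9 (2 points).
  x = 12: rhs = 6, matching y values: none (0 points).
  x = 13: rhs = 3, matching y values: none (0 points).
  x = 14: rhs = 10, matching y values: none (0 points).
  x = 15: rhs = 16, matching y values: 4, 13 (2 points).
  x = 16: rhs = 10, matching y values: none (0 points).
Total affine count: 13.
Full point count |E(F_17)| = 13 + 1 = 14.
Hasse bound: |14 − (17+1)| = |-4| = 4 ≤ 2√17 ≈ 8.2462 ✓.


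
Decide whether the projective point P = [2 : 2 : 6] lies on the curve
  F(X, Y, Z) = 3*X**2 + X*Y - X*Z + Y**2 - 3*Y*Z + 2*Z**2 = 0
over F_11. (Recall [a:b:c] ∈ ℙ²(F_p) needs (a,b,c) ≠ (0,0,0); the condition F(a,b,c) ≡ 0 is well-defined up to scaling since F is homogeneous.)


F(2,2,6) ≡ 0 (mod 11); P is on the curve.

Evaluate F(2, 2, 6) term-by-term (mod 11).
  3*X**2 ↦ 3·4·1·1 = 12
  X*Y ↦ 1·2·2·1 = 4
  -X*Z ↦ -1·2·1·6 = -12
  Y**2 ↦ 1·1·4·1 = 4
  -3*Y*Z ↦ -3·1·2·6 = -36
  2*Z**2 ↦ 2·1·1·36 = 72
Sum: F(2, 2, 6) = (12) + (4) + (-12) + (4) + (-36) + (72) = 44.
Reducing mod 11: 44 ≡ 0 (mod 11).
Since F(a, b, c) ≡ 0 (mod 11), P lies on the curve.


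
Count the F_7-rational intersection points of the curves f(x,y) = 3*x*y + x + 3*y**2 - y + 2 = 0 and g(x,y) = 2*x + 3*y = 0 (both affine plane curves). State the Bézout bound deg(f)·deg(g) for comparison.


Common zeros: ∅; count = 0; Bézout bound = 2.

deg(f) = 2, deg(g) = 1, so Bézout bound = 2.
Scan x ∈ F_7. For each x, list the y ∈ F_7 with f(x, y) ≡ 0 and those with g(x, y) ≡ 0 (mod 7); the common zeros in that column are the intersection.
  x = 0: f ≡ 0 at y ∈ ∅; g ≡ 0 at y ∈ {0}; common: ∅.
  x = 1: f ≡ 0 at y ∈ ∅; g ≡ 0 at y ∈ {4}; common: ∅.
  x = 2: f ≡ 0 at y ∈ ∅; g ≡ 0 at y ∈ {1}; common: ∅.
  x = 3: f ≡ 0 at y ∈ {3, 6}; g ≡ 0 at y ∈ {5}; common: ∅.
  x = 4: f ≡ 0 at y ∈ {4}; g ≡ 0 at y ∈ {2}; common: ∅.
  x = 5: f ≡ 0 at y ∈ {0}; g ≡ 0 at y ∈ {6}; common: ∅.
  x = 6: f ≡ 0 at y ∈ {1, 5}; g ≡ 0 at y ∈ {3}; common: ∅.
Collecting: common zeros = ∅, so the count is 0.
Comparison with the Bézout bound: 0 ≤ 2 = deg(f)·deg(g), as expected for curves with no common component (the affine F_7-count falls short of the bound because intersections may lie at infinity, over extension fields, or carry multiplicity).


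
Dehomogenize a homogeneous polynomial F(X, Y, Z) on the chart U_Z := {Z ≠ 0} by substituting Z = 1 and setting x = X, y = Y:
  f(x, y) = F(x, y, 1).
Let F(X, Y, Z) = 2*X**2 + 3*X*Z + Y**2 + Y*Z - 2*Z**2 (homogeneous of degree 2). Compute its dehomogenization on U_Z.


f(x, y) = 2*x**2 + 3*x + y**2 + y - 2

On U_Z we set Z = 1. Each monomial c·X^i·Y^j·Z^k in F becomes c·x^i·y^j·1^k = c·x^i·y^j.
Substituting Z = 1: F(X, Y, 1) = 2*x**2 + 3*x + y**2 + y - 2.
Note: deg(f) ≤ deg(F) = 2; strict inequality happens when F is divisible by Z (lost terms).


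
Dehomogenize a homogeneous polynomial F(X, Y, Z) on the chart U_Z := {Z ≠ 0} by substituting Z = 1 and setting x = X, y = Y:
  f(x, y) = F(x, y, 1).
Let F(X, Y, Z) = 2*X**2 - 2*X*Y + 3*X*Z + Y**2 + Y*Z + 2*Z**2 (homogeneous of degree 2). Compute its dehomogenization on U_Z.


f(x, y) = 2*x**2 - 2*x*y + 3*x + y**2 + y + 2

On U_Z we set Z = 1. Each monomial c·X^i·Y^j·Z^k in F becomes c·x^i·y^j·1^k = c·x^i·y^j.
Substituting Z = 1: F(X, Y, 1) = 2*x**2 - 2*x*y + 3*x + y**2 + y + 2.
Note: deg(f) ≤ deg(F) = 2; strict inequality happens when F is divisible by Z (lost terms).


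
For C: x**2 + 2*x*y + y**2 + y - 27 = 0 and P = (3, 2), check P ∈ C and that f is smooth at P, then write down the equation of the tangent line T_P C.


Tangent line at P: 10*x + 11*y - 52 = 0.

Step 1: f(3, 2) = 0, so P lies on C.
Step 2: partial derivatives
  f_x(x, y) = 2*x + 2*y, f_y(x, y) = 2*x + 2*y + 1.
  f_x(P) = 10, f_y(P) = 11 (gradient nonzero, so P is smooth).
Step 3: tangent line at P: 10·(x − 3) + 11·(y − 2) = 0.
Expanding: 10*x + 11*y - 52 = 0.


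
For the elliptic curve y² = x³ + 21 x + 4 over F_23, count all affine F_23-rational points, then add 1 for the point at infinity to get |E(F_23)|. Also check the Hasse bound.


Affine points = {(0, 2), (0, 21), (1, 7), (1, 16), (2, 10), (2, 13), (3, 5), (3, 18), (5, 2), (5, 21), (6, 1), (6, 22), (9, 5), (9, 18), (10, 8), (10, 15), (11, 5), (11, 18), (12, 11), (12, 12), (13, 6), (13, 17), (14, 11), (14, 12), (18, 2), (18, 21), (20, 11), (20, 12), (21, 0)}; affine count = 29; |E(F_23)| = 30.

Discriminant check: Δ ∝ 4a³ + 27b² = 4·21³ + 27·4² = 4·9261 + 27·16 ≡ 9 (mod 23). Nonzero ⇒ E is nonsingular.
For each x ∈ F_23, compute rhs = x³ + 21·x + 4 mod 23, then count y ∈ F_23 with y² ≡ rhs.
  x = 0: rhs = 4, matching y values: 2, 21 (2 points).
  x = 1: rhs = 3, matching y values: 7, 16 (2 points).
  x = 2: rhs = 8, matching y values: 10, 13 (2 points).
  x = 3: rhs = 2, matching y values: 5, 18 (2 points).
  x = 4: rhs = 14, matching y values: none (0 points).
  x = 5: rhs = 4, matching y values: 2, 21 (2 points).
  x = 6: rhs = 1, matching y values: 1, 22 (2 points).
  x = 7: rhs = 11, matching y values: none (0 points).
  x = 8: rhs = 17, matching y values: none (0 points).
  x = 9: rhs = 2, matching y values: 5, 18 (2 points).
  x = 10: rhs = 18, matching y values: 8, 15 (2 points).
  x = 11: rhs = 2, matching y values: 5, 18 (2 points).
  x = 12: rhs = 6, matching y values: 11, 12 (2 points).
  x = 13: rhs = 13, matching y values: 6, 17 (2 points).
  x = 14: rhs = 6, matching y values: 11, 12 (2 points).
  x = 15: rhs = 14, matching y values: none (0 points).
  x = 16: rhs = 20, matching y values: none (0 points).
  x = 17: rhs = 7, matching y values: none (0 points).
  x = 18: rhs = 4, matching y values: 2, 21 (2 points).
  x = 19: rhs = 17, matching y values: none (0 points).
  x = 20: rhs = 6, matching y values: 11, 12 (2 points).
  x = 21: rhs = 0, matching y values: 0 (1 points).
  x = 22: rhs = 5, matching y values: none (0 points).
Total affine count: 29.
Full point count |E(F_23)| = 29 + 1 = 30.
Hasse bound: |30 − (23+1)| = |6| = 6 ≤ 2√23 ≈ 9.5917 ✓.


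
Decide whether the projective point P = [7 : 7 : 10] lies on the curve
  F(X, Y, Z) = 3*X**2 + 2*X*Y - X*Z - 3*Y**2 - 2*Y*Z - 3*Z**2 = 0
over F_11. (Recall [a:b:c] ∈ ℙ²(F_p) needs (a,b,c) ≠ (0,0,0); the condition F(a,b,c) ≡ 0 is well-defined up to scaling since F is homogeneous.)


F(7,7,10) ≡ 6 (mod 11); P is NOT on the curve.

Evaluate F(7, 7, 10) term-by-term (mod 11).
  3*X**2 ↦ 3·49·1·1 = 147
  2*X*Y ↦ 2·7·7·1 = 98
  -X*Z ↦ -1·7·1·10 = -70
  -3*Y**2 ↦ -3·1·49·1 = -147
  -2*Y*Z ↦ -2·1·7·10 = -140
  -3*Z**2 ↦ -3·1·1·100 = -300
Sum: F(7, 7, 10) = (147) + (98) + (-70) + (-147) + (-140) + (-300) = -412.
Reducing mod 11: -412 ≡ 6 (mod 11).
Since F(a, b, c) ≡ 6 ≠ 0 (mod 11), P does NOT lie on the curve.


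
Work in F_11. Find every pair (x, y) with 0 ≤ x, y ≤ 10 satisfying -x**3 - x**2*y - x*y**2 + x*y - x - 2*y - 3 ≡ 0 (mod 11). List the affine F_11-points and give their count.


Affine F_11-points: {(0, 4), (2, 10), (3, 0), (3, 1), (7, 5), (7, 6), (8, 2), (8, 10), (10, 6), (10, 9)}; count = 10.

For each of the 121 pairs (x, y) ∈ F_11², evaluate f(x, y) mod 11. Record the zeros.
  x = 0: [0↦8, 1↦6, 2↦4, 3↦2, 4↦0, 5↦9, 6↦7, 7↦5, 8↦3, 9↦1, 10↦10]  zeros at y ∈ {4}
  x = 1: [0↦6, 1↦3, 2↦9, 3↦2, 4↦4, 5↦4, 6↦2, 7↦9, 8↦3, 9↦6, 10↦7]  zeros at y ∈ ∅
  x = 2: [0↦9, 1↦3, 2↦4, 3↦1, 4↦5, 5↦5, 6↦1, 7↦4, 8↦3, 9↦9, 10↦0]  zeros at y ∈ {10}
  x = 3: [0↦0, 1↦0, 2↦5, 3↦4, 4↦8, 5↦6, 6↦9, 7↦6, 8↦8, 9↦4, 10↦5]  zeros at y ∈ {0, 1}
  x = 4: [0↦6, 1↦10, 2↦6, 3↦5, 4↦7, 5↦1, 6↦9, 7↦9, 8↦1, 9↦7, 10↦5]  zeros at y ∈ ∅
  x = 5: [0↦10, 1↦5, 2↦1, 3↦9, 4↦7, 5↦6, 6↦6, 7↦7, 8↦9, 9↦1, 10↦5]  zeros at y ∈ ∅
  x = 6: [0↦6, 1↦1, 2↦6, 3↦10, 4↦2, 5↦4, 6↦5, 7↦5, 8↦4, 9↦2, 10↦10]  zeros at y ∈ ∅
  x = 7: [0↦10, 1↦3, 2↦4, 3↦2, 4↦8, 5↦0, 6↦0, 7↦8, 8↦2, 9↦4, 10↦3]  zeros at y ∈ {5, 6}
  x = 8: [0↦5, 1↦5, 2↦0, 3↦1, 4↦8, 5↦10, 6↦7, 7↦10, 8↦8, 9↦1, 10↦0]  zeros at y ∈ {2, 10}
  x = 9: [0↦7, 1↦1, 2↦10, 3↦1, 4↦7, 5↦6, 6↦9, 7↦5, 8↦5, 9↦9, 10↦6]  zeros at y ∈ ∅
  x = 10: [0↦10, 1↦7, 2↦6, 3↦7, 4↦10, 5↦4, 6↦0, 7↦9, 8↦9, 9↦0, 10↦4]  zeros at y ∈ {6, 9}
Collecting zeros: affine points = {(0, 4), (2, 10), (3, 0), (3, 1), (7, 5), (7, 6), (8, 2), (8, 10), (10, 6), (10, 9)}.
Total count |C(F_11)_aff| = 10.


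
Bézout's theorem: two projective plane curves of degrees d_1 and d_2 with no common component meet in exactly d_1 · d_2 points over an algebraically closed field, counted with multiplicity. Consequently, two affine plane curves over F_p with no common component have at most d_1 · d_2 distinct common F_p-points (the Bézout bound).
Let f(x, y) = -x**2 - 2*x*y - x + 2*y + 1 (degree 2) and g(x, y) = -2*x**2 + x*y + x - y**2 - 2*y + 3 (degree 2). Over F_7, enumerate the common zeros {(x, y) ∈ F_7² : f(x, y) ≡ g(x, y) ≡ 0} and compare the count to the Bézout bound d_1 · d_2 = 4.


Common zeros: {(3, 6)}; count = 1; Bézout bound = 4.

deg(f) = 2, deg(g) = 2, so Bézout bound = 4.
Scan x ∈ F_7. For each x, list the y ∈ F_7 with f(x, y) ≡ 0 and those with g(x, y) ≡ 0 (mod 7); the common zeros in that column are the intersection.
  x = 0: f ≡ 0 at y ∈ {3}; g ≡ 0 at y ∈ {1, 4}; common: ∅.
  x = 1: f ≡ 0 at y ∈ ∅; g ≡ 0 at y ∈ {1, 5}; common: ∅.
  x = 2: f ≡ 0 at y ∈ {1}; g ≡ 0 at y ∈ {2, 5}; common: ∅.
  x = 3: f ≡ 0 at y ∈ {6}; g ≡ 0 at y ∈ {2, 6}; common: {6}.
  x = 4: f ≡ 0 at y ∈ {5}; g ≡ 0 at y ∈ {3, 6}; common: ∅.
  x = 5: f ≡ 0 at y ∈ {6}; g ≡ 0 at y ∈ {0, 3}; common: ∅.
  x = 6: f ≡ 0 at y ∈ {5}; g ≡ 0 at y ∈ {0, 4}; common: ∅.
Collecting: common zeros = {(3, 6)}, so the count is 1.
Comparison with the Bézout bound: 1 ≤ 4 = deg(f)·deg(g), as expected for curves with no common component (the affine F_7-count falls short of the bound because intersections may lie at infinity, over extension fields, or carry multiplicity).


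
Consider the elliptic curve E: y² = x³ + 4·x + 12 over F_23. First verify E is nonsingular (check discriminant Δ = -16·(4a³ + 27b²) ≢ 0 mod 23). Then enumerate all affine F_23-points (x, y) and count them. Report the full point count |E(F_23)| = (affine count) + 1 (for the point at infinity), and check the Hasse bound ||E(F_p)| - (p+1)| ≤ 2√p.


Affine points = {(0, 9), (0, 14), (4, 0), (8, 2), (8, 21), (9, 8), (9, 15), (14, 11), (14, 12), (16, 3), (16, 20), (17, 5), (17, 18), (19, 1), (19, 22)}; affine count = 15; |E(F_23)| = 16.

Discriminant check: Δ ∝ 4a³ + 27b² = 4·4³ + 27·12² = 4·64 + 27·144 ≡ 4 (mod 23). Nonzero ⇒ E is nonsingular.
For each x ∈ F_23, compute rhs = x³ + 4·x + 12 mod 23, then count y ∈ F_23 with y² ≡ rhs.
  x = 0: rhs = 12, matching y values: 9, 14 (2 points).
  x = 1: rhs = 17, matching y values: none (0 points).
  x = 2: rhs = 5, matching y values: none (0 points).
  x = 3: rhs = 5, matching y values: none (0 points).
  x = 4: rhs = 0, matching y values: 0 (1 points).
  x = 5: rhs = 19, matching y values: none (0 points).
  x = 6: rhs = 22, matching y values: none (0 points).
  x = 7: rhs = 15, matching y values: none (0 points).
  x = 8: rhs = 4, matching y values: 2, 21 (2 points).
  x = 9: rhs = 18, matching y values: 8, 15 (2 points).
  x = 10: rhs = 17, matching y values: none (0 points).
  x = 11: rhs = 7, matching y values: none (0 points).
  x = 12: rhs = 17, matching y values: none (0 points).
  x = 13: rhs = 7, matching y values: none (0 points).
  x = 14: rhs = 6, matching y values: 11, 12 (2 points).
  x = 15: rhs = 20, matching y values: none (0 points).
  x = 16: rhs = 9, matching y values: 3, 20 (2 points).
  x = 17: rhs = 2, matching y values: 5, 18 (2 points).
  x = 18: rhs = 5, matching y values: none (0 points).
  x = 19: rhs = 1, matching y values: 1, 22 (2 points).
  x = 20: rhs = 19, matching y values: none (0 points).
  x = 21: rhs = 19, matching y values: none (0 points).
  x = 22: rhs = 7, matching y values: none (0 points).
Total affine count: 15.
Full point count |E(F_23)| = 15 + 1 = 16.
Hasse bound: |16 − (23+1)| = |-8| = 8 ≤ 2√23 ≈ 9.5917 ✓.


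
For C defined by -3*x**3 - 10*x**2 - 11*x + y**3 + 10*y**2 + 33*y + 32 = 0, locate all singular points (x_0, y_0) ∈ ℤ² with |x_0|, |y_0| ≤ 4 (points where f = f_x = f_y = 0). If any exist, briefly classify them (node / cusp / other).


Singular points: {(-1, -3)}; classification: node.

Compute partial derivatives:
  f_x = -9*x**2 - 20*x - 11.
  f_y = 3*y**2 + 20*y + 33.
Scan x_0 ∈ {−4, ..., 4}. For each x_0, f_y(x_0, y) is a polynomial in y; find its integer roots y ∈ {−4, ..., 4}, then test f_x and f at those candidates.
  x = -4: f_y(-4, y) = 3*y**2 + 20*y + 33; vanishes at y ∈ {-3}. (-4, -3): f_x = -75 ≠ 0.
  x = -3: f_y(-3, y) = 3*y**2 + 20*y + 33; vanishes at y ∈ {-3}. (-3, -3): f_x = -32 ≠ 0.
  x = -2: f_y(-2, y) = 3*y**2 + 20*y + 33; vanishes at y ∈ {-3}. (-2, -3): f_x = -7 ≠ 0.
  x = -1: f_y(-1, y) = 3*y**2 + 20*y + 33; vanishes at y ∈ {-3}. (-1, -3): f_x = 0, f = 0 — SINGULAR.
  x = 0: f_y(0, y) = 3*y**2 + 20*y + 33; vanishes at y ∈ {-3}. (0, -3): f_x = -11 ≠ 0.
  x = 1: f_y(1, y) = 3*y**2 + 20*y + 33; vanishes at y ∈ {-3}. (1, -3): f_x = -40 ≠ 0.
  x = 2: f_y(2, y) = 3*y**2 + 20*y + 33; vanishes at y ∈ {-3}. (2, -3): f_x = -87 ≠ 0.
  x = 3: f_y(3, y) = 3*y**2 + 20*y + 33; vanishes at y ∈ {-3}. (3, -3): f_x = -152 ≠ 0.
  x = 4: f_y(4, y) = 3*y**2 + 20*y + 33; vanishes at y ∈ {-3}. (4, -3): f_x = -235 ≠ 0.
Only singular point on the grid: (-1, -3).
Classify: substitute x = -1 + u, y = -3 + v and expand: f = -3*u**3 - u**2 + v**3 + v**2.
No constant or linear terms (consistent with a singular point). Quadratic part: -u**2 + v**2. Cubic part: -3*u**3 + v**3.
The quadratic part v**2 - u**2 = (v − u)(v + u) splits into two distinct linear factors, so there are two distinct tangent lines y − -3 = ±(x − -1) — this is a node (ordinary double point).
Classification: node.


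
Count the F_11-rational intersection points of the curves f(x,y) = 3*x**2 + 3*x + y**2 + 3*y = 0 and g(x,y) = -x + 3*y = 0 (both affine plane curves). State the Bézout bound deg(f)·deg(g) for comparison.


Common zeros: {(0, 0), (5, 9)}; count = 2; Bézout bound = 2.

deg(f) = 2, deg(g) = 1, so Bézout bound = 2.
Scan x ∈ F_11. For each x, list the y ∈ F_11 with f(x, y) ≡ 0 and those with g(x, y) ≡ 0 (mod 11); the common zeros in that column are the intersection.
  x = 0: f ≡ 0 at y ∈ {0, 8}; g ≡ 0 at y ∈ {0}; common: {0}.
  x = 1: f ≡ 0 at y ∈ ∅; g ≡ 0 at y ∈ {4}; common: ∅.
  x = 2: f ≡ 0 at y ∈ {1, 7}; g ≡ 0 at y ∈ {8}; common: ∅.
  x = 3: f ≡ 0 at y ∈ ∅; g ≡ 0 at y ∈ {1}; common: ∅.
  x = 4: f ≡ 0 at y ∈ {4}; g ≡ 0 at y ∈ {5}; common: ∅.
  x = 5: f ≡ 0 at y ∈ {9, 10}; g ≡ 0 at y ∈ {9}; common: {9}.
  x = 6: f ≡ 0 at y ∈ {4}; g ≡ 0 at y ∈ {2}; common: ∅.
  x = 7: f ≡ 0 at y ∈ ∅; g ≡ 0 at y ∈ {6}; common: ∅.
  x = 8: f ≡ 0 at y ∈ {1, 7}; g ≡ 0 at y ∈ {10}; common: ∅.
  x = 9: f ≡ 0 at y ∈ ∅; g ≡ 0 at y ∈ {3}; common: ∅.
  x = 10: f ≡ 0 at y ∈ {0, 8}; g ≡ 0 at y ∈ {7}; common: ∅.
Collecting: common zeros = {(0, 0), (5, 9)}, so the count is 2.
Comparison with the Bézout bound: 2 ≤ 2 = deg(f)·deg(g), as expected for curves with no common component (the bound is attained).


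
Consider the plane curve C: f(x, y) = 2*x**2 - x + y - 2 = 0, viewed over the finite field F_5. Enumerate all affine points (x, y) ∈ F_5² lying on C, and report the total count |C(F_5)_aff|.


Affine F_5-points: {(0, 2), (1, 1), (2, 1), (3, 2), (4, 4)}; count = 5.

For each of the 25 pairs (x, y) ∈ F_5², evaluate f(x, y) mod 5. Record the zeros.
  x = 0: [0↦3, 1↦4, 2↦0, 3↦1, 4↦2]  zeros at y ∈ {2}
  x = 1: [0↦4, 1↦0, 2↦1, 3↦2, 4↦3]  zeros at y ∈ {1}
  x = 2: [0↦4, 1↦0, 2↦1, 3↦2, 4↦3]  zeros at y ∈ {1}
  x = 3: [0↦3, 1↦4, 2↦0, 3↦1, 4↦2]  zeros at y ∈ {2}
  x = 4: [0↦1, 1↦2, 2↦3, 3↦4, 4↦0]  zeros at y ∈ {4}
Collecting zeros: affine points = {(0, 2), (1, 1), (2, 1), (3, 2), (4, 4)}.
Total count |C(F_5)_aff| = 5.


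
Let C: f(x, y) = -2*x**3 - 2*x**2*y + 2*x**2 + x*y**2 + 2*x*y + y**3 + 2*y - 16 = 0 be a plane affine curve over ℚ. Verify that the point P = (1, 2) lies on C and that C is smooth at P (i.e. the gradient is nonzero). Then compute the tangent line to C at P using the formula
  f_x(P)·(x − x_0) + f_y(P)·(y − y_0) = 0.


Tangent line at P: -2*x + 18*y - 34 = 0.

Step 1: f(1, 2) = 0, so P lies on C.
Step 2: partial derivatives
  f_x(x, y) = -6*x**2 - 4*x*y + 4*x + y**2 + 2*y, f_y(x, y) = -2*x**2 + 2*x*y + 2*x + 3*y**2 + 2.
  f_x(P) = -2, f_y(P) = 18 (gradient nonzero, so P is smooth).
Step 3: tangent line at P: -2·(x − 1) + 18·(y − 2) = 0.
Expanding: -2*x + 18*y - 34 = 0.


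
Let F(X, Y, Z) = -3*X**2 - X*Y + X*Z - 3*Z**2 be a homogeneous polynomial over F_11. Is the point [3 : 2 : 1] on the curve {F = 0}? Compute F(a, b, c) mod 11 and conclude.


F(3,2,1) ≡ 0 (mod 11); P is on the curve.

Evaluate F(3, 2, 1) term-by-term (mod 11).
  -3*X**2 ↦ -3·9·1·1 = -27
  -X*Y ↦ -1·3·2·1 = -6
  X*Z ↦ 1·3·1·1 = 3
  -3*Z**2 ↦ -3·1·1·1 = -3
Sum: F(3, 2, 1) = (-27) + (-6) + (3) + (-3) = -33.
Reducing mod 11: -33 ≡ 0 (mod 11).
Since F(a, b, c) ≡ 0 (mod 11), P lies on the curve.


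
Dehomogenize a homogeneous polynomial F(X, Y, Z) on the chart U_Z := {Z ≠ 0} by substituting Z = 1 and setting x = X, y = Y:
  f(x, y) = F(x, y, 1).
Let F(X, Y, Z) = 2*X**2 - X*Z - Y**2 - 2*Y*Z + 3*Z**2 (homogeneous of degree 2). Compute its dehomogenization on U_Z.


f(x, y) = 2*x**2 - x - y**2 - 2*y + 3

On U_Z we set Z = 1. Each monomial c·X^i·Y^j·Z^k in F becomes c·x^i·y^j·1^k = c·x^i·y^j.
Substituting Z = 1: F(X, Y, 1) = 2*x**2 - x - y**2 - 2*y + 3.
Note: deg(f) ≤ deg(F) = 2; strict inequality happens when F is divisible by Z (lost terms).


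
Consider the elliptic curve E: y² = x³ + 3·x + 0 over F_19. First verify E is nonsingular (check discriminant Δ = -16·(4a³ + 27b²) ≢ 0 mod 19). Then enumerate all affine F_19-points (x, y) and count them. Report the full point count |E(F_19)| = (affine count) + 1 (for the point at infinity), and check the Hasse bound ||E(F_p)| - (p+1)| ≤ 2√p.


Affine points = {(0, 0), (1, 2), (1, 17), (3, 6), (3, 13), (4, 0), (5, 8), (5, 11), (6, 5), (6, 14), (8, 2), (8, 17), (10, 2), (10, 17), (12, 4), (12, 15), (15, 0), (17, 9), (17, 10)}; affine count = 19; |E(F_19)| = 20.

Discriminant check: Δ ∝ 4a³ + 27b² = 4·3³ + 27·0² = 4·27 + 27·0 ≡ 13 (mod 19). Nonzero ⇒ E is nonsingular.
For each x ∈ F_19, compute rhs = x³ + 3·x + 0 mod 19, then count y ∈ F_19 with y² ≡ rhs.
  x = 0: rhs = 0, matching y values: 0 (1 points).
  x = 1: rhs = 4, matching y values: 2, 17 (2 points).
  x = 2: rhs = 14, matching y values: none (0 points).
  x = 3: rhs = 17, matching y values: 6, 13 (2 points).
  x = 4: rhs = 0, matching y values: 0 (1 points).
  x = 5: rhs = 7, matching y values: 8, 11 (2 points).
  x = 6: rhs = 6, matching y values: 5, 14 (2 points).
  x = 7: rhs = 3, matching y values: none (0 points).
  x = 8: rhs = 4, matching y values: 2, 17 (2 points).
  x = 9: rhs = 15, matching y values: none (0 points).
  x = 10: rhs = 4, matching y values: 2, 17 (2 points).
  x = 11: rhs = 15, matching y values: none (0 points).
  x = 12: rhs = 16, matching y values: 4, 15 (2 points).
  x = 13: rhs = 13, matching y values: none (0 points).
  x = 14: rhs = 12, matching y values: none (0 points).
  x = 15: rhs = 0, matching y values: 0 (1 points).
  x = 16: rhs = 2, matching y values: none (0 points).
  x = 17: rhs = 5, matching y values: 9, 10 (2 points).
  x = 18: rhs = 15, matching y values: none (0 points).
Total affine count: 19.
Full point count |E(F_19)| = 19 + 1 = 20.
Hasse bound: |20 − (19+1)| = |0| = 0 ≤ 2√19 ≈ 8.7178 ✓.


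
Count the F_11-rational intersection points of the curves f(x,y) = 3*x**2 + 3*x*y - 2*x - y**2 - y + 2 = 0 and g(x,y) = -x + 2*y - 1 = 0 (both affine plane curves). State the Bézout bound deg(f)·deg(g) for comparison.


Common zeros: {(4, 8), (8, 10)}; count = 2; Bézout bound = 2.

deg(f) = 2, deg(g) = 1, so Bézout bound = 2.
Scan x ∈ F_11. For each x, list the y ∈ F_11 with f(x, y) ≡ 0 and those with g(x, y) ≡ 0 (mod 11); the common zeros in that column are the intersection.
  x = 0: f ≡ 0 at y ∈ {1, 9}; g ≡ 0 at y ∈ {6}; common: ∅.
  x = 1: f ≡ 0 at y ∈ {3, 10}; g ≡ 0 at y ∈ {1}; common: ∅.
  x = 2: f ≡ 0 at y ∈ ∅; g ≡ 0 at y ∈ {7}; common: ∅.
  x = 3: f ≡ 0 at y ∈ ∅; g ≡ 0 at y ∈ {2}; common: ∅.
  x = 4: f ≡ 0 at y ∈ {3, 8}; g ≡ 0 at y ∈ {8}; common: {8}.
  x = 5: f ≡ 0 at y ∈ ∅; g ≡ 0 at y ∈ {3}; common: ∅.
  x = 6: f ≡ 0 at y ∈ ∅; g ≡ 0 at y ∈ {9}; common: ∅.
  x = 7: f ≡ 0 at y ∈ {1, 8}; g ≡ 0 at y ∈ {4}; common: ∅.
  x = 8: f ≡ 0 at y ∈ {2, 10}; g ≡ 0 at y ∈ {10}; common: {10}.
  x = 9: f ≡ 0 at y ∈ {2}; g ≡ 0 at y ∈ {5}; common: ∅.
  x = 10: f ≡ 0 at y ∈ {9}; g ≡ 0 at y ∈ {0}; common: ∅.
Collecting: common zeros = {(4, 8), (8, 10)}, so the count is 2.
Comparison with the Bézout bound: 2 ≤ 2 = deg(f)·deg(g), as expected for curves with no common component (the bound is attained).


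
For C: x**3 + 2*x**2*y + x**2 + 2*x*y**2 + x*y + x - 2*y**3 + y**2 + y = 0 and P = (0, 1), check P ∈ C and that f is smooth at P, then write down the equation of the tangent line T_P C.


Tangent line at P: 4*x - 3*y + 3 = 0.

Step 1: f(0, 1) = 0, so P lies on C.
Step 2: partial derivatives
  f_x(x, y) = 3*x**2 + 4*x*y + 2*x + 2*y**2 + y + 1, f_y(x, y) = 2*x**2 + 4*x*y + x - 6*y**2 + 2*y + 1.
  f_x(P) = 4, f_y(P) = -3 (gradient nonzero, so P is smooth).
Step 3: tangent line at P: 4·(x − 0) + -3·(y − 1) = 0.
Expanding: 4*x - 3*y + 3 = 0.


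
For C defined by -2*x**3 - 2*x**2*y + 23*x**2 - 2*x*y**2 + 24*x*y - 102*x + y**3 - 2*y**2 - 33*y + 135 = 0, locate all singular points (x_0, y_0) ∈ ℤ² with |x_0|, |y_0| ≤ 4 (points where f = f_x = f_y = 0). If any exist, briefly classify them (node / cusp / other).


Singular points: {(3, 3)}; classification: node.

Compute partial derivatives:
  f_x = -6*x**2 - 4*x*y + 46*x - 2*y**2 + 24*y - 102.
  f_y = -2*x**2 - 4*x*y + 24*x + 3*y**2 - 4*y - 33.
Scan x_0 ∈ {−4, ..., 4}. For each x_0, f_y(x_0, y) is a polynomial in y; find its integer roots y ∈ {−4, ..., 4}, then test f_x and f at those candidates.
  x = -4: f_y(-4, y) = 3*y**2 + 12*y - 161; no integer root y with |y| ≤ 4.
  x = -3: f_y(-3, y) = 3*y**2 + 8*y - 123; no integer root y with |y| ≤ 4.
  x = -2: f_y(-2, y) = 3*y**2 + 4*y - 89; no integer root y with |y| ≤ 4.
  x = -1: f_y(-1, y) = 3*y**2 - 59; no integer root y with |y| ≤ 4.
  x = 0: f_y(0, y) = 3*y**2 - 4*y - 33; no integer root y with |y| ≤ 4.
  x = 1: f_y(1, y) = 3*y**2 - 8*y - 11; vanishes at y ∈ {-1}. (1, -1): f_x = -84 ≠ 0.
  x = 2: f_y(2, y) = 3*y**2 - 12*y + 7; no integer root y with |y| ≤ 4.
  x = 3: f_y(3, y) = 3*y**2 - 16*y + 21; vanishes at y ∈ {3}. (3, 3): f_x = 0, f = 0 — SINGULAR.
  x = 4: f_y(4, y) = 3*y**2 - 20*y + 31; no integer root y with |y| ≤ 4.
Only singular point on the grid: (3, 3).
Classify: substitute x = 3 + u, y = 3 + v and expand: f = -2*u**3 - 2*u**2*v - u**2 - 2*u*v**2 + v**3 + v**2.
No constant or linear terms (consistent with a singular point). Quadratic part: -u**2 + v**2. Cubic part: -2*u**3 - 2*u**2*v - 2*u*v**2 + v**3.
The quadratic part v**2 - u**2 = (v − u)(v + u) splits into two distinct linear factors, so there are two distinct tangent lines y − 3 = ±(x − 3) — this is a node (ordinary double point).
Classification: node.


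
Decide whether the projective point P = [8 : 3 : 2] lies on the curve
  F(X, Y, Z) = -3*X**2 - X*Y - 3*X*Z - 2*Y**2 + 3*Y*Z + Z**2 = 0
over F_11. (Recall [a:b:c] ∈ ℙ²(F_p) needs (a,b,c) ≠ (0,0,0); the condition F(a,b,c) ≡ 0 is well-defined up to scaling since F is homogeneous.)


F(8,3,2) ≡ 4 (mod 11); P is NOT on the curve.

Evaluate F(8, 3, 2) term-by-term (mod 11).
  -3*X**2 ↦ -3·64·1·1 = -192
  -X*Y ↦ -1·8·3·1 = -24
  -3*X*Z ↦ -3·8·1·2 = -48
  -2*Y**2 ↦ -2·1·9·1 = -18
  3*Y*Z ↦ 3·1·3·2 = 18
  Z**2 ↦ 1·1·1·4 = 4
Sum: F(8, 3, 2) = (-192) + (-24) + (-48) + (-18) + (18) + (4) = -260.
Reducing mod 11: -260 ≡ 4 (mod 11).
Since F(a, b, c) ≡ 4 ≠ 0 (mod 11), P does NOT lie on the curve.


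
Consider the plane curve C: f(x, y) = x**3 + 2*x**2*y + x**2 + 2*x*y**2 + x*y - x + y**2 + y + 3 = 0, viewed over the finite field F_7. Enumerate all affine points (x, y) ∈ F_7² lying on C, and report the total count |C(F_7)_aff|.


Affine F_7-points: {(2, 3), (2, 6), (3, 6), (4, 2), (4, 4)}; count = 5.

For each of the 49 pairs (x, y) ∈ F_7², evaluate f(x, y) mod 7. Record the zeros.
  x = 0: [0↦3, 1↦5, 2↦2, 3↦1, 4↦2, 5↦5, 6↦3]  zeros at y ∈ ∅
  x = 1: [0↦4, 1↦4, 2↦3, 3↦1, 4↦5, 5↦1, 6↦3]  zeros at y ∈ ∅
  x = 2: [0↦6, 1↦1, 2↦6, 3↦0, 4↦4, 5↦4, 6↦0]  zeros at y ∈ {3, 6}
  x = 3: [0↦1, 1↦2, 2↦3, 3↦4, 4↦5, 5↦6, 6↦0]  zeros at y ∈ {6}
  x = 4: [0↦2, 1↦6, 2↦0, 3↦5, 4↦0, 5↦6, 6↦2]  zeros at y ∈ {2, 4}
  x = 5: [0↦1, 1↦5, 2↦3, 3↦2, 4↦2, 5↦3, 6↦5]  zeros at y ∈ ∅
  x = 6: [0↦4, 1↦5, 2↦4, 3↦1, 4↦3, 5↦3, 6↦1]  zeros at y ∈ ∅
Collecting zeros: affine points = {(2, 3), (2, 6), (3, 6), (4, 2), (4, 4)}.
Total count |C(F_7)_aff| = 5.


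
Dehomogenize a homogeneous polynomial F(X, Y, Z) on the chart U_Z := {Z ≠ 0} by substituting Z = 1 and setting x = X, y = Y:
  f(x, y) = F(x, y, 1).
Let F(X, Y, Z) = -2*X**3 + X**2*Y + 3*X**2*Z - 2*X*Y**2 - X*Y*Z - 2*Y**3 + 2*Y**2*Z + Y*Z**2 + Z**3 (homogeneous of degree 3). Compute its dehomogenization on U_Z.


f(x, y) = -2*x**3 + x**2*y + 3*x**2 - 2*x*y**2 - x*y - 2*y**3 + 2*y**2 + y + 1

On U_Z we set Z = 1. Each monomial c·X^i·Y^j·Z^k in F becomes c·x^i·y^j·1^k = c·x^i·y^j.
Substituting Z = 1: F(X, Y, 1) = -2*x**3 + x**2*y + 3*x**2 - 2*x*y**2 - x*y - 2*y**3 + 2*y**2 + y + 1.
Note: deg(f) ≤ deg(F) = 3; strict inequality happens when F is divisible by Z (lost terms).


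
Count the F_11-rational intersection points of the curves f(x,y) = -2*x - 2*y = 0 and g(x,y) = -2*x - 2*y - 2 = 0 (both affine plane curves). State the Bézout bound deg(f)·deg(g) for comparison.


Common zeros: ∅; count = 0; Bézout bound = 1.

deg(f) = 1, deg(g) = 1, so Bézout bound = 1.
Scan x ∈ F_11. For each x, list the y ∈ F_11 with f(x, y) ≡ 0 and those with g(x, y) ≡ 0 (mod 11); the common zeros in that column are the intersection.
  x = 0: f ≡ 0 at y ∈ {0}; g ≡ 0 at y ∈ {10}; common: ∅.
  x = 1: f ≡ 0 at y ∈ {10}; g ≡ 0 at y ∈ {9}; common: ∅.
  x = 2: f ≡ 0 at y ∈ {9}; g ≡ 0 at y ∈ {8}; common: ∅.
  x = 3: f ≡ 0 at y ∈ {8}; g ≡ 0 at y ∈ {7}; common: ∅.
  x = 4: f ≡ 0 at y ∈ {7}; g ≡ 0 at y ∈ {6}; common: ∅.
  x = 5: f ≡ 0 at y ∈ {6}; g ≡ 0 at y ∈ {5}; common: ∅.
  x = 6: f ≡ 0 at y ∈ {5}; g ≡ 0 at y ∈ {4}; common: ∅.
  x = 7: f ≡ 0 at y ∈ {4}; g ≡ 0 at y ∈ {3}; common: ∅.
  x = 8: f ≡ 0 at y ∈ {3}; g ≡ 0 at y ∈ {2}; common: ∅.
  x = 9: f ≡ 0 at y ∈ {2}; g ≡ 0 at y ∈ {1}; common: ∅.
  x = 10: f ≡ 0 at y ∈ {1}; g ≡ 0 at y ∈ {0}; common: ∅.
Collecting: common zeros = ∅, so the count is 0.
Comparison with the Bézout bound: 0 ≤ 1 = deg(f)·deg(g), as expected for curves with no common component (the affine F_11-count falls short of the bound because intersections may lie at infinity, over extension fields, or carry multiplicity).


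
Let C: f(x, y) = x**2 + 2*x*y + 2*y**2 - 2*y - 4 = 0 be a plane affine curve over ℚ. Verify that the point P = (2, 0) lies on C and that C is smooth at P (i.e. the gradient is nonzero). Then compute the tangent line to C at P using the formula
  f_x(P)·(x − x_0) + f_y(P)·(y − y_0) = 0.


Tangent line at P: 4*x + 2*y - 8 = 0.

Step 1: f(2, 0) = 0, so P lies on C.
Step 2: partial derivatives
  f_x(x, y) = 2*x + 2*y, f_y(x, y) = 2*x + 4*y - 2.
  f_x(P) = 4, f_y(P) = 2 (gradient nonzero, so P is smooth).
Step 3: tangent line at P: 4·(x − 2) + 2·(y − 0) = 0.
Expanding: 4*x + 2*y - 8 = 0.


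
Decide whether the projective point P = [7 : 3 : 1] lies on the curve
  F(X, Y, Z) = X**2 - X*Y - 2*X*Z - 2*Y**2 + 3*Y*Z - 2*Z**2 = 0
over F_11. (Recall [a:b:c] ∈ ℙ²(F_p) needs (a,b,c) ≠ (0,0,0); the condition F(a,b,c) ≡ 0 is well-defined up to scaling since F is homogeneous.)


F(7,3,1) ≡ 3 (mod 11); P is NOT on the curve.

Evaluate F(7, 3, 1) term-by-term (mod 11).
  X**2 ↦ 1·49·1·1 = 49
  -X*Y ↦ -1·7·3·1 = -21
  -2*X*Z ↦ -2·7·1·1 = -14
  -2*Y**2 ↦ -2·1·9·1 = -18
  3*Y*Z ↦ 3·1·3·1 = 9
  -2*Z**2 ↦ -2·1·1·1 = -2
Sum: F(7, 3, 1) = (49) + (-21) + (-14) + (-18) + (9) + (-2) = 3.
Reducing mod 11: 3 ≡ 3 (mod 11).
Since F(a, b, c) ≡ 3 ≠ 0 (mod 11), P does NOT lie on the curve.


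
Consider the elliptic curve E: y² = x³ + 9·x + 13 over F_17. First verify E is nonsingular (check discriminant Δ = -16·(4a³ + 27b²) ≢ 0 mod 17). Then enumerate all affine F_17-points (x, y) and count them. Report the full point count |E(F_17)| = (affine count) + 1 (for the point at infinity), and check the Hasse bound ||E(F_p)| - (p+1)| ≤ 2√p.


Affine points = {(0, 8), (0, 9), (3, 4), (3, 13), (5, 8), (5, 9), (8, 6), (8, 11), (10, 7), (10, 10), (11, 7), (11, 10), (12, 8), (12, 9), (13, 7), (13, 10), (15, 2), (15, 15)}; affine count = 18; |E(F_17)| = 19.

Discriminant check: Δ ∝ 4a³ + 27b² = 4·9³ + 27·13² = 4·729 + 27·169 ≡ 16 (mod 17). Nonzero ⇒ E is nonsingular.
For each x ∈ F_17, compute rhs = x³ + 9·x + 13 mod 17, then count y ∈ F_17 with y² ≡ rhs.
  x = 0: rhs = 13, matching y values: 8, 9 (2 points).
  x = 1: rhs = 6, matching y values: none (0 points).
  x = 2: rhs = 5, matching y values: none (0 points).
  x = 3: rhs = 16, matching y values: 4, 13 (2 points).
  x = 4: rhs = 11, matching y values: none (0 points).
  x = 5: rhs = 13, matching y values: 8, 9 (2 points).
  x = 6: rhs = 11, matching y values: none (0 points).
  x = 7: rhs = 11, matching y values: none (0 points).
  x = 8: rhs = 2, matching y values: 6, 11 (2 points).
  x = 9: rhs = 7, matching y values: none (0 points).
  x = 10: rhs = 15, matching y values: 7, 10 (2 points).
  x = 11: rhs = 15, matching y values: 7, 10 (2 points).
  x = 12: rhs = 13, matching y values: 8, 9 (2 points).
  x = 13: rhs = 15, matching y values: 7, 10 (2 points).
  x = 14: rhs = 10, matching y values: none (0 points).
  x = 15: rhs = 4, matching y values: 2, 15 (2 points).
  x = 16: rhs = 3, matching y values: none (0 points).
Total affine count: 18.
Full point count |E(F_17)| = 18 + 1 = 19.
Hasse bound: |19 − (17+1)| = |1| = 1 ≤ 2√17 ≈ 8.2462 ✓.


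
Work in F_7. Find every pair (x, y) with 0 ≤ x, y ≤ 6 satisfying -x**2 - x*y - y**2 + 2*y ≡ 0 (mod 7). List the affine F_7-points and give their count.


Affine F_7-points: {(0, 0), (0, 2), (1, 3), (1, 5), (3, 3), (5, 2)}; count = 6.

For each of the 49 pairs (x, y) ∈ F_7², evaluate f(x, y) mod 7. Record the zeros.
  x = 0: [0↦0, 1↦1, 2↦0, 3↦4, 4↦6, 5↦6, 6↦4]  zeros at y ∈ {0, 2}
  x = 1: [0↦6, 1↦6, 2↦4, 3↦0, 4↦1, 5↦0, 6↦4]  zeros at y ∈ {3, 5}
  x = 2: [0↦3, 1↦2, 2↦6, 3↦1, 4↦1, 5↦6, 6↦2]  zeros at y ∈ ∅
  x = 3: [0↦5, 1↦3, 2↦6, 3↦0, 4↦6, 5↦3, 6↦5]  zeros at y ∈ {3}
  x = 4: [0↦5, 1↦2, 2↦4, 3↦4, 4↦2, 5↦5, 6↦6]  zeros at y ∈ ∅
  x = 5: [0↦3, 1↦6, 2↦0, 3↦6, 4↦3, 5↦5, 6↦5]  zeros at y ∈ {2}
  x = 6: [0↦6, 1↦1, 2↦1, 3↦6, 4↦2, 5↦3, 6↦2]  zeros at y ∈ ∅
Collecting zeros: affine points = {(0, 0), (0, 2), (1, 3), (1, 5), (3, 3), (5, 2)}.
Total count |C(F_7)_aff| = 6.


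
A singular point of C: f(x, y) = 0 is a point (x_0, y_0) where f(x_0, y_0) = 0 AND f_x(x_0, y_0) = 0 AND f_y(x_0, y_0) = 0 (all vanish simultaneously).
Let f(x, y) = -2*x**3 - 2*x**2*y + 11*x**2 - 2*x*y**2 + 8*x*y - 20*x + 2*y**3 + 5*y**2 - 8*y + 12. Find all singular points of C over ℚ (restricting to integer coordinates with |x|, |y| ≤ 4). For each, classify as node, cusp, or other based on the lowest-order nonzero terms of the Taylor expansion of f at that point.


Singular points: {(2, 0)}; classification: node.

Compute partial derivatives:
  f_x = -6*x**2 - 4*x*y + 22*x - 2*y**2 + 8*y - 20.
  f_y = -2*x**2 - 4*x*y + 8*x + 6*y**2 + 10*y - 8.
Scan x_0 ∈ {−4, ..., 4}. For each x_0, f_y(x_0, y) is a polynomial in y; find its integer roots y ∈ {−4, ..., 4}, then test f_x and f at those candidates.
  x = -4: f_y(-4, y) = 6*y**2 + 26*y - 72; no integer root y with |y| ≤ 4.
  x = -3: f_y(-3, y) = 6*y**2 + 22*y - 50; no integer root y with |y| ≤ 4.
  x = -2: f_y(-2, y) = 6*y**2 + 18*y - 32; no integer root y with |y| ≤ 4.
  x = -1: f_y(-1, y) = 6*y**2 + 14*y - 18; no integer root y with |y| ≤ 4.
  x = 0: f_y(0, y) = 6*y**2 + 10*y - 8; no integer root y with |y| ≤ 4.
  x = 1: f_y(1, y) = 6*y**2 + 6*y - 2; no integer root y with |y| ≤ 4.
  x = 2: f_y(2, y) = 6*y**2 + 2*y; vanishes at y ∈ {0}. (2, 0): f_x = 0, f = 0 — SINGULAR.
  x = 3: f_y(3, y) = 6*y**2 - 2*y - 2; no integer root y with |y| ≤ 4.
  x = 4: f_y(4, y) = 6*y**2 - 6*y - 8; no integer root y with |y| ≤ 4.
Only singular point on the grid: (2, 0).
Classify: substitute x = 2 + u, y = 0 + v and expand: f = -2*u**3 - 2*u**2*v - u**2 - 2*u*v**2 + 2*v**3 + v**2.
No constant or linear terms (consistent with a singular point). Quadratic part: -u**2 + v**2. Cubic part: -2*u**3 - 2*u**2*v - 2*u*v**2 + 2*v**3.
The quadratic part v**2 - u**2 = (v − u)(v + u) splits into two distinct linear factors, so there are two distinct tangent lines y − 0 = ±(x − 2) — this is a node (ordinary double point).
Classification: node.


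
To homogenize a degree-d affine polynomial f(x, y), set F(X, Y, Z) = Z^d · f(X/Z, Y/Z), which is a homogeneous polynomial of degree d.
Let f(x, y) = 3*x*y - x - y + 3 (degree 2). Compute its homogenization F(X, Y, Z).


F(X, Y, Z) = 3*X*Y - X*Z - Y*Z + 3*Z**2

deg(f) = 2.
Substitute x = X/Z, y = Y/Z into f, then multiply by Z^2.
  monomial 3·x^1·y^1 ↦ 3·X^1·Y^1·Z^0.
  monomial -1·x^1·y^0 ↦ -1·X^1·Y^0·Z^1.
  monomial -1·x^0·y^1 ↦ -1·X^0·Y^1·Z^1.
  monomial 3·x^0·y^0 ↦ 3·X^0·Y^0·Z^2.
Collecting: F(X, Y, Z) = 3*X*Y - X*Z - Y*Z + 3*Z**2.


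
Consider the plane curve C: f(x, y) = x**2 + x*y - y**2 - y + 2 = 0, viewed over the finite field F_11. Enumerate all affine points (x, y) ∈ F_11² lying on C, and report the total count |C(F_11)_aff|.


Affine F_11-points: {(0, 1), (0, 9), (1, 5), (1, 6), (2, 3), (2, 9), (3, 0), (3, 2), (4, 6), (4, 8), (5, 5), (5, 10), (6, 2), (6, 3), (7, 7), (7, 10), (8, 0), (8, 7), (9, 4), (10, 1), (10, 8)}; count = 21.

For each of the 121 pairs (x, y) ∈ F_11², evaluate f(x, y) mod 11. Record the zeros.
  x = 0: [0↦2, 1↦0, 2↦7, 3↦1, 4↦4, 5↦5, 6↦4, 7↦1, 8↦7, 9↦0, 10↦2]  zeros at y ∈ {1, 9}
  x = 1: [0↦3, 1↦2, 2↦10, 3↦5, 4↦9, 5↦0, 6↦0, 7↦9, 8↦5, 9↦10, 10↦2]  zeros at y ∈ {5, 6}
  x = 2: [0↦6, 1↦6, 2↦4, 3↦0, 4↦5, 5↦8, 6↦9, 7↦8, 8↦5, 9↦0, 10↦4]  zeros at y ∈ {3, 9}
  x = 3: [0↦0, 1↦1, 2↦0, 3↦8, 4↦3, 5↦7, 6↦9, 7↦9, 8↦7, 9↦3, 10↦8]  zeros at y ∈ {0, 2}
  x = 4: [0↦7, 1↦9, 2↦9, 3↦7, 4↦3, 5↦8, 6↦0, 7↦1, 8↦0, 9↦8, 10↦3]  zeros at y ∈ {6, 8}
  x = 5: [0↦5, 1↦8, 2↦9, 3↦8, 4↦5, 5↦0, 6↦4, 7↦6, 8↦6, 9↦4, 10↦0]  zeros at y ∈ {5, 10}
  x = 6: [0↦5, 1↦9, 2↦0, 3↦0, 4↦9, 5↦5, 6↦10, 7↦2, 8↦3, 9↦2, 10↦10]  zeros at y ∈ {2, 3}
  x = 7: [0↦7, 1↦1, 2↦4, 3↦5, 4↦4, 5↦1, 6↦7, 7↦0, 8↦2, 9↦2, 10↦0]  zeros at y ∈ {7, 10}
  x = 8: [0↦0, 1↦6, 2↦10, 3↦1, 4↦1, 5↦10, 6↦6, 7↦0, 8↦3, 9↦4, 10↦3]  zeros at y ∈ {0, 7}
  x = 9: [0↦6, 1↦2, 2↦7, 3↦10, 4↦0, 5↦10, 6↦7, 7↦2, 8↦6, 9↦8, 10↦8]  zeros at y ∈ {4}
  x = 10: [0↦3, 1↦0, 2↦6, 3↦10, 4↦1, 5↦1, 6↦10, 7↦6, 8↦0, 9↦3, 10↦4]  zeros at y ∈ {1, 8}
Collecting zeros: affine points = {(0, 1), (0, 9), (1, 5), (1, 6), (2, 3), (2, 9), (3, 0), (3, 2), (4, 6), (4, 8), (5, 5), (5, 10), (6, 2), (6, 3), (7, 7), (7, 10), (8, 0), (8, 7), (9, 4), (10, 1), (10, 8)}.
Total count |C(F_11)_aff| = 21.


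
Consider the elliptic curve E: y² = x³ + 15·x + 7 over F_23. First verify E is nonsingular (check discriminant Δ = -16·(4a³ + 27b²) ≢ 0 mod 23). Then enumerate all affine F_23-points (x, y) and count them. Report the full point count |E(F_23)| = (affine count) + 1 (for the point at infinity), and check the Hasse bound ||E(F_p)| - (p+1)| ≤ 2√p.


Affine points = {(1, 0), (4, 4), (4, 19), (5, 0), (7, 8), (7, 15), (8, 8), (8, 15), (11, 10), (11, 13), (12, 11), (12, 12), (17, 0), (20, 2), (20, 21)}; affine count = 15; |E(F_23)| = 16.

Discriminant check: Δ ∝ 4a³ + 27b² = 4·15³ + 27·7² = 4·3375 + 27·49 ≡ 11 (mod 23). Nonzero ⇒ E is nonsingular.
For each x ∈ F_23, compute rhs = x³ + 15·x + 7 mod 23, then count y ∈ F_23 with y² ≡ rhs.
  x = 0: rhs = 7, matching y values: none (0 points).
  x = 1: rhs = 0, matching y values: 0 (1 points).
  x = 2: rhs = 22, matching y values: none (0 points).
  x = 3: rhs = 10, matching y values: none (0 points).
  x = 4: rhs = 16, matching y values: 4, 19 (2 points).
  x = 5: rhs = 0, matching y values: 0 (1 points).
  x = 6: rhs = 14, matching y values: none (0 points).
  x = 7: rhs = 18, matching y values: 8, 15 (2 points).
  x = 8: rhs = 18, matching y values: 8, 15 (2 points).
  x = 9: rhs = 20, matching y values: none (0 points).
  x = 10: rhs = 7, matching y values: none (0 points).
  x = 11: rhs = 8, matching y values: 10, 13 (2 points).
  x = 12: rhs = 6, matching y values: 11, 12 (2 points).
  x = 13: rhs = 7, matching y values: none (0 points).
  x = 14: rhs = 17, matching y values: none (0 points).
  x = 15: rhs = 19, matching y values: none (0 points).
  x = 16: rhs = 19, matching y values: none (0 points).
  x = 17: rhs = 0, matching y values: 0 (1 points).
  x = 18: rhs = 14, matching y values: none (0 points).
  x = 19: rhs = 21, matching y values: none (0 points).
  x = 20: rhs = 4, matching y values: 2, 21 (2 points).
  x = 21: rhs = 15, matching y values: none (0 points).
  x = 22: rhs = 14, matching y values: none (0 points).
Total affine count: 15.
Full point count |E(F_23)| = 15 + 1 = 16.
Hasse bound: |16 − (23+1)| = |-8| = 8 ≤ 2√23 ≈ 9.5917 ✓.


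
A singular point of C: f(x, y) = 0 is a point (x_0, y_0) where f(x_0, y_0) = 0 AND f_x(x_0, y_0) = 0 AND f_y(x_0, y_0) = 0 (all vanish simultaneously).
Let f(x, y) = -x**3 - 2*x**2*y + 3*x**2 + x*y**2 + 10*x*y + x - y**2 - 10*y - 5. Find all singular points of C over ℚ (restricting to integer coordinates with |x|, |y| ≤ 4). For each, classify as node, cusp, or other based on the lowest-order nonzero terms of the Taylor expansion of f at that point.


Singular points: {(2, -1)}; classification: node.

Compute partial derivatives:
  f_x = -3*x**2 - 4*x*y + 6*x + y**2 + 10*y + 1.
  f_y = -2*x**2 + 2*x*y + 10*x - 2*y - 10.
Scan x_0 ∈ {−4, ..., 4}. For each x_0, f_y(x_0, y) is a polynomial in y; find its integer roots y ∈ {−4, ..., 4}, then test f_x and f at those candidates.
  x = -4: f_y(-4, y) = -10*y - 82; no integer root y with |y| ≤ 4.
  x = -3: f_y(-3, y) = -8*y - 58; no integer root y with |y| ≤ 4.
  x = -2: f_y(-2, y) = -6*y - 38; no integer root y with |y| ≤ 4.
  x = -1: f_y(-1, y) = -4*y - 22; no integer root y with |y| ≤ 4.
  x = 0: f_y(0, y) = -2*y - 10; no integer root y with |y| ≤ 4.
  x = 1: f_y(1, y) = -2; no integer root y with |y| ≤ 4.
  x = 2: f_y(2, y) = 2*y + 2; vanishes at y ∈ {-1}. (2, -1): f_x = 0, f = 0 — SINGULAR.
  x = 3: f_y(3, y) = 4*y + 2; no integer root y with |y| ≤ 4.
  x = 4: f_y(4, y) = 6*y - 2; no integer root y with |y| ≤ 4.
Only singular point on the grid: (2, -1).
Classify: substitute x = 2 + u, y = -1 + v and expand: f = -u**3 - 2*u**2*v - u**2 + u*v**2 + v**2.
No constant or linear terms (consistent with a singular point). Quadratic part: -u**2 + v**2. Cubic part: -u**3 - 2*u**2*v + u*v**2.
The quadratic part v**2 - u**2 = (v − u)(v + u) splits into two distinct linear factors, so there are two distinct tangent lines y − -1 = ±(x − 2) — this is a node (ordinary double point).
Classification: node.
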